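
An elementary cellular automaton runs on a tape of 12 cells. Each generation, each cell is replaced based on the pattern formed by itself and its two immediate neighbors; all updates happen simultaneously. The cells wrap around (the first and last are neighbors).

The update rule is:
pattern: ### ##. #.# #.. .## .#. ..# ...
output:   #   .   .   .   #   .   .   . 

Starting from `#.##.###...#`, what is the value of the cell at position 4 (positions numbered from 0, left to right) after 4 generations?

.

..#..##....#
.....#......
............
............
position 4 holds .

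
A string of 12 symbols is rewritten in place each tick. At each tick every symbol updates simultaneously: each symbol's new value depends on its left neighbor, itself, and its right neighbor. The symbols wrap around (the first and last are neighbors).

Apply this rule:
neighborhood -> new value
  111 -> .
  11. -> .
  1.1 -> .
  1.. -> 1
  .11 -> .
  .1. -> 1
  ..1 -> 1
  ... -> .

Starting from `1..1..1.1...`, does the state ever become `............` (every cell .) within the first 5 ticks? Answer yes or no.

yes

1111111.11.1
............
all cells are . at tick 2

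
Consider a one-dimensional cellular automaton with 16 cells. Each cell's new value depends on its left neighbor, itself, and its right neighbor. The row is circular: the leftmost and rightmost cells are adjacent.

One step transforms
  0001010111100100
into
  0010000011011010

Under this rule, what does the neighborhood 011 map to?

0

At position 7 the neighborhood is 011; the next row has 0 there.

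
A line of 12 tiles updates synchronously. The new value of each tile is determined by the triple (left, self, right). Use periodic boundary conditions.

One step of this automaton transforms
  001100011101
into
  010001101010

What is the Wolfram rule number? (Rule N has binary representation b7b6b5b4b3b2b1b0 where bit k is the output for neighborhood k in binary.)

163

position 8: 111 → 1  (bit 7 = 1)
position 3: 110 → 0  (bit 6 = 0)
position 10: 101 → 1  (bit 5 = 1)
position 0: 100 → 0  (bit 4 = 0)
position 2: 011 → 0  (bit 3 = 0)
position 11: 010 → 0  (bit 2 = 0)
position 1: 001 → 1  (bit 1 = 1)
position 5: 000 → 1  (bit 0 = 1)
bits b7..b0 = 10100011 = 163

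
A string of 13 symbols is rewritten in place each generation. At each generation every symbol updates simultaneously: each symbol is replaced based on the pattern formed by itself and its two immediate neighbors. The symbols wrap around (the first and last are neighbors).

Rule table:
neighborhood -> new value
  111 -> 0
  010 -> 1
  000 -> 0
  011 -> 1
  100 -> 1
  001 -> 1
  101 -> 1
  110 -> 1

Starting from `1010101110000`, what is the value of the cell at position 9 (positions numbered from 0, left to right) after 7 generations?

1111111011001
0000001111111
1000011000001
1100111100011
0111100110110
1100111111111
0111100000000
position 9 holds 0

0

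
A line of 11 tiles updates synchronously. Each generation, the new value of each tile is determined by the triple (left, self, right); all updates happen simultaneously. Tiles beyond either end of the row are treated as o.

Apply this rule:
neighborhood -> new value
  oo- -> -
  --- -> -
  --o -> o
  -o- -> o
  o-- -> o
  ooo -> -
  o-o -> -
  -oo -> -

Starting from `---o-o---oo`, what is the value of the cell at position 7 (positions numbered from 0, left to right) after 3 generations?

o

generation 1: o-oo-oo-o--
generation 2: --------ooo
generation 3: o------o---
position 7 holds o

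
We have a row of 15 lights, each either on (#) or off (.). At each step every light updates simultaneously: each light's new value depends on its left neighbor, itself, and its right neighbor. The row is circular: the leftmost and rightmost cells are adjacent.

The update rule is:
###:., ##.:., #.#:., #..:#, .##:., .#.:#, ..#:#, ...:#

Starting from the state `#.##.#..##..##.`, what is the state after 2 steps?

#####...##..###

#....###..##...
#####...##..###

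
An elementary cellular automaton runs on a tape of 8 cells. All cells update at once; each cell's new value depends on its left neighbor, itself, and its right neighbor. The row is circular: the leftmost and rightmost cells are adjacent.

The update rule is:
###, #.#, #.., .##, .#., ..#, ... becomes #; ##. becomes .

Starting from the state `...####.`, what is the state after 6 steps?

######.#
#####.##
####.###
###.####
##.#####
#.######

#.######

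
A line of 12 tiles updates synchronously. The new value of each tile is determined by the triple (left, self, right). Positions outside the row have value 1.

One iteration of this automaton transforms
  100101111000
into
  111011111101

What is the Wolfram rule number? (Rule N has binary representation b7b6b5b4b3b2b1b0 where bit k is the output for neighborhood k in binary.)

position 6: 111 → 1  (bit 7 = 1)
position 0: 110 → 1  (bit 6 = 1)
position 4: 101 → 1  (bit 5 = 1)
position 1: 100 → 1  (bit 4 = 1)
position 5: 011 → 1  (bit 3 = 1)
position 3: 010 → 0  (bit 2 = 0)
position 2: 001 → 1  (bit 1 = 1)
position 10: 000 → 0  (bit 0 = 0)
bits b7..b0 = 11111010 = 250

250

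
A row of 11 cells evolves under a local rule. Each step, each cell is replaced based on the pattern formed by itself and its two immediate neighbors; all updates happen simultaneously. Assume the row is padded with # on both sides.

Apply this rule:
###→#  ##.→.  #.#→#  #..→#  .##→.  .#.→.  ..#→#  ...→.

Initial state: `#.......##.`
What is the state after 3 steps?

step 1: .#.....#..#
step 2: #.#...#.##.
step 3: .#.#.#.#..#

.#.#.#.#..#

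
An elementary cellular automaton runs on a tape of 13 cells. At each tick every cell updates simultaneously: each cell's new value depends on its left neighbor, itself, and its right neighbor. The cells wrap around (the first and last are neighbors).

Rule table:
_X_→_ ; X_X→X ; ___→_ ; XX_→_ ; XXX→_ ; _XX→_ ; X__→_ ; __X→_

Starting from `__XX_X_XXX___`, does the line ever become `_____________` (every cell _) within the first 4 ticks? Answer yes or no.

yes

____X_X______
_____X_______
_____________
all cells are _ at tick 3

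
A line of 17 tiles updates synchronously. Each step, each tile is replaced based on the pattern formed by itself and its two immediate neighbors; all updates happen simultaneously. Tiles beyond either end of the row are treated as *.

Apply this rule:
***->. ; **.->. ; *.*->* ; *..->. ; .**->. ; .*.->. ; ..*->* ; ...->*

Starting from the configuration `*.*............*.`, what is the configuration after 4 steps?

.*..*..........*.

step 1: .*..***********.*
step 2: *..*...........*.
step 3: ..*..**********.*
step 4: .*..*..........*.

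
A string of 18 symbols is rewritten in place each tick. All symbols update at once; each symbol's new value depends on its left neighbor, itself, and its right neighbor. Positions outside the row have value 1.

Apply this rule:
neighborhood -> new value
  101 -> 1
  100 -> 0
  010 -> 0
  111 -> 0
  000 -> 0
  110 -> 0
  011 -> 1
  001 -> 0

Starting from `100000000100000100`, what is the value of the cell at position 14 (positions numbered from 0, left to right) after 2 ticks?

0

000000000000000000
000000000000000000
position 14 holds 0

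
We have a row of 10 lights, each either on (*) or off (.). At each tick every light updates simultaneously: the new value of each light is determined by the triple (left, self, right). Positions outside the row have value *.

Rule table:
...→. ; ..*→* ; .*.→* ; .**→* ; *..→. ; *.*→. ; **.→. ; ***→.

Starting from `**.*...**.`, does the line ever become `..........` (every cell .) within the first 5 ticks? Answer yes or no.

no

...*..**..
..**.**..*
.**..*..**
.*..**.**.
.*.**..*..
tick 5 is .*.**..*.., still not uniform .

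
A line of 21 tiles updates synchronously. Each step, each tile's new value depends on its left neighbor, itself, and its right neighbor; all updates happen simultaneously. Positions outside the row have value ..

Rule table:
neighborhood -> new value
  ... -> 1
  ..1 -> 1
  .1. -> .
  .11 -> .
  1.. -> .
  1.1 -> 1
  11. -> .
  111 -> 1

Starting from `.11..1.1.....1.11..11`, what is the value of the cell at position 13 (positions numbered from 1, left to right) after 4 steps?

.

1...1.1..1111.1...1..
..11.1..1.11.1..11..1
11..1..1.1..1..1...1.
...1..1.1..1..1..11..
position 13 holds .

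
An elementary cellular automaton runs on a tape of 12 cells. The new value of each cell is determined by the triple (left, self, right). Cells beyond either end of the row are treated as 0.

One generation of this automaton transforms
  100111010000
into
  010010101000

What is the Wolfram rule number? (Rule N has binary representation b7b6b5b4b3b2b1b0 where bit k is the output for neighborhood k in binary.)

176

position 4: 111 → 1  (bit 7 = 1)
position 5: 110 → 0  (bit 6 = 0)
position 6: 101 → 1  (bit 5 = 1)
position 1: 100 → 1  (bit 4 = 1)
position 3: 011 → 0  (bit 3 = 0)
position 0: 010 → 0  (bit 2 = 0)
position 2: 001 → 0  (bit 1 = 0)
position 9: 000 → 0  (bit 0 = 0)
bits b7..b0 = 10110000 = 176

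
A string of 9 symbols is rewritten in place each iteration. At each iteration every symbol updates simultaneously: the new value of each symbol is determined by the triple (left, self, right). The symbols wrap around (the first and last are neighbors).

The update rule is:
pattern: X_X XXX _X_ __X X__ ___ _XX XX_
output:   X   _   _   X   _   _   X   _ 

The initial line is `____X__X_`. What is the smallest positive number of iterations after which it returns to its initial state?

9

___X__X__
__X__X___
_X__X____
X__X_____
__X_____X
_X_____X_
X_____X__
_____X__X
____X__X_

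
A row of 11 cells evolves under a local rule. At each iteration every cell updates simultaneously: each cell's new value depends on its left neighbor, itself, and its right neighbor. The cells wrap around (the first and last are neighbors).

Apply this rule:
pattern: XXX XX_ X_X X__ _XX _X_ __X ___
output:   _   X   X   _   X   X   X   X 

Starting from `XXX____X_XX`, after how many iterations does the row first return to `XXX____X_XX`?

iteration 1: __X_XXXXXX_
iteration 2: XXXXX____X_
iteration 3: X___X_XXXXX
iteration 4: X_XXXXX____
iteration 5: XXX___X_XXX
iteration 6: __X_XXXXX__
iteration 7: XXXXX___X_X
iteration 8: ____X_XXXXX
iteration 9: _XXXXXX___X
iteration 10: XX____X_XXX
iteration 11: _X_XXXXXX__
iteration 12: XXXX____X_X
iteration 13: ___X_XXXXXX
iteration 14: _XXXXX____X
iteration 15: XX___X_XXXX
iteration 16: _X_XXXXX___
iteration 17: XXXX___X_XX
iteration 18: ___X_XXXXX_
iteration 19: XXXXXX___X_
iteration 20: X____X_XXXX
iteration 21: X_XXXXXX___
iteration 22: XXX____X_XX

22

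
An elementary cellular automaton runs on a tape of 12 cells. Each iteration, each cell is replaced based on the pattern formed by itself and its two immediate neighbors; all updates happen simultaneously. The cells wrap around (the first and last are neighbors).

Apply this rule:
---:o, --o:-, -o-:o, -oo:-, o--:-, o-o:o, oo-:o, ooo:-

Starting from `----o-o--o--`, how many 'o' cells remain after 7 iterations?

ooo-ooo--o-o
--oo--o--oo-
o--o--o---o-
o--o--o-o-oo
o--o--oooo--
o--o-----o--
o--o-ooo-o--
count of o: 6

6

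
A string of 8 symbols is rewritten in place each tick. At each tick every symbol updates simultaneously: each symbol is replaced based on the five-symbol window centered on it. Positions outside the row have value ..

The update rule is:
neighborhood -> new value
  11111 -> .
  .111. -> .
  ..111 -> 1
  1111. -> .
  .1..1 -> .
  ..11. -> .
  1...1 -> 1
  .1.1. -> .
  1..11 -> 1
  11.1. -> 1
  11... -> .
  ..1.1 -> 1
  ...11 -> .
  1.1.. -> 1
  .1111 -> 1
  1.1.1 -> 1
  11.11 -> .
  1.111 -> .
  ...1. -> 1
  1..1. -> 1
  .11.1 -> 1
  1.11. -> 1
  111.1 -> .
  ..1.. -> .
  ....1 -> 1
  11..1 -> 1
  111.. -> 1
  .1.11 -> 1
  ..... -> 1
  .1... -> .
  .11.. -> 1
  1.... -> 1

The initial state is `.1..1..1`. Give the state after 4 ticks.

.111..1.

1..1..1.
..1..1..
11..1..1
.111..1.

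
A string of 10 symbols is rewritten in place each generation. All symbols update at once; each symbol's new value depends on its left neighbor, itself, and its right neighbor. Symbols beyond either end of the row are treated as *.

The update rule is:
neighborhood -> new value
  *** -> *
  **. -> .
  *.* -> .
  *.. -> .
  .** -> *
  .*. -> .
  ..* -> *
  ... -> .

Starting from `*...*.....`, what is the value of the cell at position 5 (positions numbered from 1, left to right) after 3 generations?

...*.....*
..*.....**
.*.....***
position 5 holds .

.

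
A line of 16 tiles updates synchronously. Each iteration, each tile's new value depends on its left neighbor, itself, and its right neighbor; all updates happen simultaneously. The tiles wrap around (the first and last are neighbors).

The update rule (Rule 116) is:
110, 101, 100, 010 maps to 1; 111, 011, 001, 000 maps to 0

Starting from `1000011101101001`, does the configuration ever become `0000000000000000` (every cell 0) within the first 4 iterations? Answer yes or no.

1100000110111100
0110000011000110
0011000001100011
1001100000110001
iteration 4 is 1001100000110001, still not uniform 0

no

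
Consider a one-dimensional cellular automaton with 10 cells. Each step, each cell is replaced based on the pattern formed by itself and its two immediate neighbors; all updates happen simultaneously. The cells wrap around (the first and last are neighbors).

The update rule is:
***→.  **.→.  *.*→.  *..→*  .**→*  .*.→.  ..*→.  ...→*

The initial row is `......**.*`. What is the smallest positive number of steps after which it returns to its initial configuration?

step 1: *****.*...
step 2: *......**.
step 3: .*****.*..
step 4: .*......**
step 5: ..*****.*.
step 6: *.*......*
step 7: ...*****.*
step 8: **.*......
step 9: *...*****.
step 10: .**.*.....
step 11: .*...*****
step 12: ..**.*....
step 13: *.*...****
step 14: ...**.*...
step 15: **.*...***
step 16: ....**.*..
step 17: ***.*...**
step 18: .....**.*.
step 19: ****.*...*
step 20: ......**.*

20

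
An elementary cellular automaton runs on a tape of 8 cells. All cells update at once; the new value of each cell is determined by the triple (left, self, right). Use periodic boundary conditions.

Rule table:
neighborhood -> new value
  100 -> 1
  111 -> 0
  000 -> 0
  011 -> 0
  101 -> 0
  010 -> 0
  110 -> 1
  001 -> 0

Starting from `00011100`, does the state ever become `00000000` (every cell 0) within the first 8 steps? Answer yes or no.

no

00000110
00000011
10000001
11000000
01100000
00110000
00011000
00001100
step 8 is 00001100, still not uniform 0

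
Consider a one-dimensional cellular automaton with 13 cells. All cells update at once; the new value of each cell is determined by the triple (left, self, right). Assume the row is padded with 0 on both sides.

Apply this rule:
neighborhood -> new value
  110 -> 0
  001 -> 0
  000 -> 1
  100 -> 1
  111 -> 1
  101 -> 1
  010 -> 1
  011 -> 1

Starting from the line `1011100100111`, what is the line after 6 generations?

1111010110110
1110111101101
1101111011011
1011110110110
1111101101101
1111011011011

1111011011011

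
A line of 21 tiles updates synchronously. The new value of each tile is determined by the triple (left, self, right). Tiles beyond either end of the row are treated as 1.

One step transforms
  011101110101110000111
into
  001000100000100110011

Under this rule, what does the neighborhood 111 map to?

At position 2 the neighborhood is 111; the next row has 1 there.

1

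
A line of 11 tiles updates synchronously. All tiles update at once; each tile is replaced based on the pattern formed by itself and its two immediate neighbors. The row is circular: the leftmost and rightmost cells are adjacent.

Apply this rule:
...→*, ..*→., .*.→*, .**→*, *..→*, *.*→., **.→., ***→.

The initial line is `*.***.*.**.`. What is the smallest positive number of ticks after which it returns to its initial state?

*.*...*.*..
*.***.*.**.

2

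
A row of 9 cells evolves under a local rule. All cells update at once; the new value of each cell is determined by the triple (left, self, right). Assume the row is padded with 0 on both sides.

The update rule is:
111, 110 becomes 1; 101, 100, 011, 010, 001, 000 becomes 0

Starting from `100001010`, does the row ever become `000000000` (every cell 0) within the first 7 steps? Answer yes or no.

000000000
all cells are 0 at step 1

yes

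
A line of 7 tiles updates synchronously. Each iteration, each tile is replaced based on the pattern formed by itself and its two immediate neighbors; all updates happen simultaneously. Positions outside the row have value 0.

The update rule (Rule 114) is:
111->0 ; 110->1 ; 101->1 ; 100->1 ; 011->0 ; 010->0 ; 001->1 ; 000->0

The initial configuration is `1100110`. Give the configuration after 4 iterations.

1011011

iteration 1: 0111011
iteration 2: 1001101
iteration 3: 0110110
iteration 4: 1011011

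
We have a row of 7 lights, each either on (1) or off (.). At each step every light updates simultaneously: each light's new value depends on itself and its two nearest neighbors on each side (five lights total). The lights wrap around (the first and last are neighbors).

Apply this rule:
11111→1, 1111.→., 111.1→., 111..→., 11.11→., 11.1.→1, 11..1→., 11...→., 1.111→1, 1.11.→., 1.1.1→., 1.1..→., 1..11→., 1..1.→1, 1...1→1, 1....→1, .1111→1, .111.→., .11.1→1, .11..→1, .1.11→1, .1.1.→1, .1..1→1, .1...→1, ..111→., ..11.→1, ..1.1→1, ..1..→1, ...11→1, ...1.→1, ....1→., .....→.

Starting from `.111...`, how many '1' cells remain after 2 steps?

5

1....1.
.11.111
count of 1: 5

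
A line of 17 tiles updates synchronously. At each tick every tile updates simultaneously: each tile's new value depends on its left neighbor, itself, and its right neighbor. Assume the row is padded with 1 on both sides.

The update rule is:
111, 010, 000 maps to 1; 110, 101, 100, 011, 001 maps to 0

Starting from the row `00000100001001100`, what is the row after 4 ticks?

00100100001000000

tick 1: 01110101101000000
tick 2: 00100100001011110
tick 3: 00100101101001100
tick 4: 00100100001000000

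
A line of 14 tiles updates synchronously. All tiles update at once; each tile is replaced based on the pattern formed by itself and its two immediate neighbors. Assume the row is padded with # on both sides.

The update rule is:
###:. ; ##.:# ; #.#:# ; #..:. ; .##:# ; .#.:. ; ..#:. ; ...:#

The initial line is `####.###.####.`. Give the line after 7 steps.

step 1: ...###.###..##
step 2: .#.#.###.#..#.
step 3: #.#.##.##....#
step 4: ##.######.##.#
step 5: .###....######
step 6: ##.#.##.#.....
step 7: .##.####..###.

.##.####..###.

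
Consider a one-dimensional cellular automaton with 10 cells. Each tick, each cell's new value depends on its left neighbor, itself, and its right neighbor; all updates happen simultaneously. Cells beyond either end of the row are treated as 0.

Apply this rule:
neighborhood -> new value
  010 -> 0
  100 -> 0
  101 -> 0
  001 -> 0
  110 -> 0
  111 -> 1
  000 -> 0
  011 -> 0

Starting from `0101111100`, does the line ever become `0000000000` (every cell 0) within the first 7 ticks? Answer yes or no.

yes

0000111000
0000010000
0000000000
all cells are 0 at tick 3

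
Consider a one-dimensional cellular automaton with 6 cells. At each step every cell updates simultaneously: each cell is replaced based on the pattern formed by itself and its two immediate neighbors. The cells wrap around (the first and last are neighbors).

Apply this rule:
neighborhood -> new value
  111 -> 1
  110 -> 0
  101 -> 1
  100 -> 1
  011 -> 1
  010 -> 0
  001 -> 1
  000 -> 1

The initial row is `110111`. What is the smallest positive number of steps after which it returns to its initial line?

101111
011111
111110
111101
111011
110111

6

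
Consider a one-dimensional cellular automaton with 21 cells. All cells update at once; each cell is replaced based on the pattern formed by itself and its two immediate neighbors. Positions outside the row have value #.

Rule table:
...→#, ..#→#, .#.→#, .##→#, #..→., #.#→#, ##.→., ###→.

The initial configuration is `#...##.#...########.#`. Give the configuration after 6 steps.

##..##..##..##...####

step 1: ..###.##.###.......##
step 2: .##..##.##...#######.
step 3: ##..##.##..###......#
step 4: ...##.##..##...######
step 5: .###.##..##..###.....
step 6: ##..##..##..##...####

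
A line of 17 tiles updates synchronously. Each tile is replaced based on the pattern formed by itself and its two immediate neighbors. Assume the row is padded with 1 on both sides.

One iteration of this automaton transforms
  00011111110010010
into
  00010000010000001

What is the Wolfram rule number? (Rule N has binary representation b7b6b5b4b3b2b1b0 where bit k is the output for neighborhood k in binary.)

104

position 4: 111 → 0  (bit 7 = 0)
position 9: 110 → 1  (bit 6 = 1)
position 16: 101 → 1  (bit 5 = 1)
position 0: 100 → 0  (bit 4 = 0)
position 3: 011 → 1  (bit 3 = 1)
position 12: 010 → 0  (bit 2 = 0)
position 2: 001 → 0  (bit 1 = 0)
position 1: 000 → 0  (bit 0 = 0)
bits b7..b0 = 01101000 = 104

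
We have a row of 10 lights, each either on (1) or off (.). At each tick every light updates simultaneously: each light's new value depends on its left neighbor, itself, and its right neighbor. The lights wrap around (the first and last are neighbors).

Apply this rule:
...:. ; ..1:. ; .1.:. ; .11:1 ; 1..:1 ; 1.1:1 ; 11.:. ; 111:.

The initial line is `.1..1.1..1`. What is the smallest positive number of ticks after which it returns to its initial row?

5

tick 1: 1.1..1.1..
tick 2: .1.1..1.1.
tick 3: ..1.1..1.1
tick 4: 1..1.1..1.
tick 5: .1..1.1..1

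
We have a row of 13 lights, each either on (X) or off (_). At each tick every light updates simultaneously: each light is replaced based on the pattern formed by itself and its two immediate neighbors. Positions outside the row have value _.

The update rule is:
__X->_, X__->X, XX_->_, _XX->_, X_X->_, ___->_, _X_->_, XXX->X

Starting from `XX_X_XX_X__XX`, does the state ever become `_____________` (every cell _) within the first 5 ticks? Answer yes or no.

yes

tick 1: _________X___
tick 2: __________X__
tick 3: ___________X_
tick 4: ____________X
tick 5: _____________
all cells are _ at tick 5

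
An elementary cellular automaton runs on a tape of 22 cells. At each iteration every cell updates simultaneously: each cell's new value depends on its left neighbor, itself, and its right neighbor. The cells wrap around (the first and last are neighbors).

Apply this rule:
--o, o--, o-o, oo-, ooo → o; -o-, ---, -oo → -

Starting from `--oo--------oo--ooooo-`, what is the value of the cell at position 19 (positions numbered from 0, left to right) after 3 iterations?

-o-oo------o-ooo-ooooo
o-o-oo----o-o-ooo-oooo
oo-o-oo--o-o-o-ooo-ooo
position 19 holds o

o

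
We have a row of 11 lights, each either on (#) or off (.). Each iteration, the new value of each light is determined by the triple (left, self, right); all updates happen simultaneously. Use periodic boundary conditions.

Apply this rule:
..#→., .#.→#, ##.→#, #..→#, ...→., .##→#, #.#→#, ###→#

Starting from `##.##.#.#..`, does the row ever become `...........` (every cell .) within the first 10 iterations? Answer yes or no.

no

##########.
###########
###########  (fixed point — unchanged through iteration 10)
iteration 10 is ###########, still not uniform .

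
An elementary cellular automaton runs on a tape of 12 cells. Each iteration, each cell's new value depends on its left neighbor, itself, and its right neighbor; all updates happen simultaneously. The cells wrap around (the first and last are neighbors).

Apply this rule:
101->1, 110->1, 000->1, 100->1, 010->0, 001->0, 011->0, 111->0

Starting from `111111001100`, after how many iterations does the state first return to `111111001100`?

12

iteration 1: 000001100110
iteration 2: 111100110011
iteration 3: 000110011000
iteration 4: 110011001111
iteration 5: 011001100000
iteration 6: 001100111111
iteration 7: 100110000001
iteration 8: 110011111100
iteration 9: 011000000110
iteration 10: 001111110011
iteration 11: 100000011001
iteration 12: 111111001100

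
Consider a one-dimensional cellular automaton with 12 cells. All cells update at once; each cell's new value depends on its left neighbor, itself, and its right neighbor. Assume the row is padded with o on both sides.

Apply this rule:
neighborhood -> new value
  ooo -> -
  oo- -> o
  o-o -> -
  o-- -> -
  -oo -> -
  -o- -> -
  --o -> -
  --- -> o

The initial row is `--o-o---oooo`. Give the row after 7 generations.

-oooo-----o-

------o-----
-oooo---ooo-
----o-o---o-
-oo-----o---
--o-ooo---o-
------o-o---
-oooo-----o-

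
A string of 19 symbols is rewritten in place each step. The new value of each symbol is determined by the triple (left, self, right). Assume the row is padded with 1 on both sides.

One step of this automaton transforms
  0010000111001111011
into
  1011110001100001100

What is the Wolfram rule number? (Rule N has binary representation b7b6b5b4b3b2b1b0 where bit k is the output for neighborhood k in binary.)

117

position 8: 111 → 0  (bit 7 = 0)
position 9: 110 → 1  (bit 6 = 1)
position 16: 101 → 1  (bit 5 = 1)
position 0: 100 → 1  (bit 4 = 1)
position 7: 011 → 0  (bit 3 = 0)
position 2: 010 → 1  (bit 2 = 1)
position 1: 001 → 0  (bit 1 = 0)
position 4: 000 → 1  (bit 0 = 1)
bits b7..b0 = 01110101 = 117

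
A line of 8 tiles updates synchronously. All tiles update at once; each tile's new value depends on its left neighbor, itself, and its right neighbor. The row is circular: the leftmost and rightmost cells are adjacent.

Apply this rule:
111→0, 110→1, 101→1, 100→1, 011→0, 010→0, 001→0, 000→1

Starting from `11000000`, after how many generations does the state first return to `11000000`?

01111110
00000011
11111001
00001100
11100111
00110000
10011111
11000000

8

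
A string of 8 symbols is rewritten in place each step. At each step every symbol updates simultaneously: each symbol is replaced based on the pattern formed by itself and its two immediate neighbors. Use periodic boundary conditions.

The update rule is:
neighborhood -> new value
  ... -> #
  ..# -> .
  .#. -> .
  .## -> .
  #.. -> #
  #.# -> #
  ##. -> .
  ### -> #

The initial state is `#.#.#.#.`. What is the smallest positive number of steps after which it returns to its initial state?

2

step 1: .#.#.#.#
step 2: #.#.#.#.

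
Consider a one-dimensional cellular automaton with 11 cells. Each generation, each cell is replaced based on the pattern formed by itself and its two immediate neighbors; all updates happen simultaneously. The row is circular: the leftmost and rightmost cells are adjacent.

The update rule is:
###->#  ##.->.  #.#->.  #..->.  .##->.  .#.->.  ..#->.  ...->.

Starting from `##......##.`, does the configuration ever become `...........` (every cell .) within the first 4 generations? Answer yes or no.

...........
all cells are . at generation 1

yes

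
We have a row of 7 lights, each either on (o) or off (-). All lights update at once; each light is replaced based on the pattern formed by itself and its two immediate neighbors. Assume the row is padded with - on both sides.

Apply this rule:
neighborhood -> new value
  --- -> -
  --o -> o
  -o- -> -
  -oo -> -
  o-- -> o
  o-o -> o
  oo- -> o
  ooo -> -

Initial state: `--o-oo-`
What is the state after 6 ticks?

o-o-o-o

tick 1: -o-o-oo
tick 2: o-o-o-o
tick 3: -o-o-o-
tick 4: o-o-o-o  (repeats tick 2; period 2)
tick 6: o-o-o-o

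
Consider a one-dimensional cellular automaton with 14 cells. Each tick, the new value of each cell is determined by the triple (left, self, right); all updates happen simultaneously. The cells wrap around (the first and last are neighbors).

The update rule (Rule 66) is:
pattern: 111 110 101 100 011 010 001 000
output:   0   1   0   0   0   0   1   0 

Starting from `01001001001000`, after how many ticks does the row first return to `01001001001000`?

14

10010010010000
00100100100001
01001001000010
10010010000100
00100100001001
01001000010010
10010000100100
00100001001001
01000010010010
10000100100100
00001001001001
00010010010010
00100100100100
01001001001000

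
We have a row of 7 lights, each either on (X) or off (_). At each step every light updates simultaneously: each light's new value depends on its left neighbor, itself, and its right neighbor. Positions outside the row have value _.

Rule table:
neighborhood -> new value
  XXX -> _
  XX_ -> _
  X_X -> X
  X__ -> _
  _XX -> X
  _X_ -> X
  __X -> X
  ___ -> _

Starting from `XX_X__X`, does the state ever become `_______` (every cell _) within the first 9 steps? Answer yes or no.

X_XX_XX
XXX_XX_
X__XX__
X_XX___
XXX____
X______
X______  (fixed point — unchanged through step 9)
step 9 is X______, still not uniform _

no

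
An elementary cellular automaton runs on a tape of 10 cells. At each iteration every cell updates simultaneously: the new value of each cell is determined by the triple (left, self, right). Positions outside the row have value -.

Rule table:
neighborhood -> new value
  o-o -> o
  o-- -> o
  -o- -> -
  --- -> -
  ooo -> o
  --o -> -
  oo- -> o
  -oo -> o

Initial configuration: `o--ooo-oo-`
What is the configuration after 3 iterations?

--oooooooo

-o-ooooooo
--oooooooo
--oooooooo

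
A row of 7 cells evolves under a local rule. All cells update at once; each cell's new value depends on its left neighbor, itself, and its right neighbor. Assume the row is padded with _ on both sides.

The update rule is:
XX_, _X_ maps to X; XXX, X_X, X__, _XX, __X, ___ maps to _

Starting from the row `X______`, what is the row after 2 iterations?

X______

iteration 1: X______  (fixed point — unchanged through iteration 2)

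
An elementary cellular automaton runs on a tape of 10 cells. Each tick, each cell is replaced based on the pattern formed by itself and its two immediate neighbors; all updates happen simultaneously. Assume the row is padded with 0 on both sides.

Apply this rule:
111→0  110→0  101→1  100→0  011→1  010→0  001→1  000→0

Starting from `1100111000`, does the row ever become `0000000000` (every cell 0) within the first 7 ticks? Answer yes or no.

yes

1001100000
0011000000
0110000000
1100000000
1000000000
0000000000
all cells are 0 at tick 6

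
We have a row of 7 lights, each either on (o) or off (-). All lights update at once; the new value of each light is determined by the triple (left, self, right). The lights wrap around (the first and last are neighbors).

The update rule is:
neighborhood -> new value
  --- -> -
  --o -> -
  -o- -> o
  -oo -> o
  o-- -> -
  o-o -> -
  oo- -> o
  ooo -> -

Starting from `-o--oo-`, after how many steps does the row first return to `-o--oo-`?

-o--oo-

1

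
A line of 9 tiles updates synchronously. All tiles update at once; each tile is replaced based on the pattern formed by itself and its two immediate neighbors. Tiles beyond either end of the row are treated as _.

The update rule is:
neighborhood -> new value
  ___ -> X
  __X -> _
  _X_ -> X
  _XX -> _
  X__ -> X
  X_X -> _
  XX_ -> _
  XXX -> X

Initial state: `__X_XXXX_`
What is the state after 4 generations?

X_X__XX_X
X_XX____X
X___XXX_X
XXX__X__X

XXX__X__X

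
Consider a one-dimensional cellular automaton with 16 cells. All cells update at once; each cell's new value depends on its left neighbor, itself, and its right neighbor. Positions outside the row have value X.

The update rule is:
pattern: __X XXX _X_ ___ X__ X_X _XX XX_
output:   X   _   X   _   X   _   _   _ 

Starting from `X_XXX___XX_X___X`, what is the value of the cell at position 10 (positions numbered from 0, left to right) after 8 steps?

_

step 1: _____X_X___XX_X_
step 2: X___XX_XX_X___X_
step 3: _X_X______XX_XX_
step 4: _X_XX____X______
step 5: _X___X__XXX____X
step 6: _XX_XXXX___X__X_
step 7: ________X_XXXXX_
step 8: X______XX_______
position 10 holds _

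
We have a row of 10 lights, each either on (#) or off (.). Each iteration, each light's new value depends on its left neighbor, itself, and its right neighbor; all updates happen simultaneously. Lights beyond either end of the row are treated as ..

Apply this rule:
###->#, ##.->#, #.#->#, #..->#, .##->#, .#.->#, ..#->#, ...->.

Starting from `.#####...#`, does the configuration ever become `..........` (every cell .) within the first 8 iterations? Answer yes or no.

no

#######.##
##########
##########  (fixed point — unchanged through iteration 8)
iteration 8 is ##########, still not uniform .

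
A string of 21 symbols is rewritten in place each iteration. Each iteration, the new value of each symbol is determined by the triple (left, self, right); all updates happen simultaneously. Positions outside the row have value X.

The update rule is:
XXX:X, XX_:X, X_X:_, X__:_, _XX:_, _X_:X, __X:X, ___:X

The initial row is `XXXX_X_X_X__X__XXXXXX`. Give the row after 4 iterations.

XXXX_X_X_X__X_X_X__XX

iteration 1: XXXX_X_X_X_XX_X_XXXXX
iteration 2: XXXX_X_X_X__X_X__XXXX
iteration 3: XXXX_X_X_X_XX_X_X_XXX
iteration 4: XXXX_X_X_X__X_X_X__XX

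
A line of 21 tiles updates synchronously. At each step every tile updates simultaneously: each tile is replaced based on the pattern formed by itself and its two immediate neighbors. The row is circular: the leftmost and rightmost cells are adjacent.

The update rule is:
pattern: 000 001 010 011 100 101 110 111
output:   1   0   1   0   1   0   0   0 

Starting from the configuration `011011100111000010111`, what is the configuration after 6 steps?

000000010000111010000
111111011110000011111
000000000001111000000
111111111100000111111
000000000011110000000
111111111000001111111

111111111000001111111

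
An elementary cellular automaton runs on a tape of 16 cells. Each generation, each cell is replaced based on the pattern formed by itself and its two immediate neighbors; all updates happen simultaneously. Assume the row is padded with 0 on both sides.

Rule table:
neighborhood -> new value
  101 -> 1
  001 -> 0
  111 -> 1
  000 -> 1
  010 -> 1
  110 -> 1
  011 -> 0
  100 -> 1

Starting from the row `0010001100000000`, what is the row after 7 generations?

1011100111111111
1101110011111111
0110111001111111
0011011100111111
1001101110011111
1100110111001111
0110011011100111

0110011011100111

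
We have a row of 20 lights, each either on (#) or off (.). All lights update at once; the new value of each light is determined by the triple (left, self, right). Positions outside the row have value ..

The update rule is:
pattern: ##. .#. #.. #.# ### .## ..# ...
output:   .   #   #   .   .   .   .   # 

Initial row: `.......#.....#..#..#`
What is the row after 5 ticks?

tick 1: ######.#####.##.##.#
tick 2: ...................#
tick 3: ##################.#
tick 4: ...................#  (repeats tick 2; period 2)
tick 5: ##################.#

##################.#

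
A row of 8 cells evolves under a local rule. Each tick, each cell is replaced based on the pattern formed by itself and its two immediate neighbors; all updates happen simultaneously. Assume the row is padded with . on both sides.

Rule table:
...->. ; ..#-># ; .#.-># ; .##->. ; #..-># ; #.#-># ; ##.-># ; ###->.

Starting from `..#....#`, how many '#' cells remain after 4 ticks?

tick 1: .###..##
tick 2: #..###.#
tick 3: ###..###
tick 4: ..###..#
count of #: 4

4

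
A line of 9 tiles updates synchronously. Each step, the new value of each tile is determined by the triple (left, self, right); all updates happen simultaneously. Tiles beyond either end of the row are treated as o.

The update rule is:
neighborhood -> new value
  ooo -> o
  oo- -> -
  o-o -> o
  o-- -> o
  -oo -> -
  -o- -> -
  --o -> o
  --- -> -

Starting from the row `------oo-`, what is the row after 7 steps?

o----o--o
-o--o-oo-
o-oo-o--o
-o--o-oo-  (repeats step 2; period 2)
step 7: o-oo-o--o

o-oo-o--o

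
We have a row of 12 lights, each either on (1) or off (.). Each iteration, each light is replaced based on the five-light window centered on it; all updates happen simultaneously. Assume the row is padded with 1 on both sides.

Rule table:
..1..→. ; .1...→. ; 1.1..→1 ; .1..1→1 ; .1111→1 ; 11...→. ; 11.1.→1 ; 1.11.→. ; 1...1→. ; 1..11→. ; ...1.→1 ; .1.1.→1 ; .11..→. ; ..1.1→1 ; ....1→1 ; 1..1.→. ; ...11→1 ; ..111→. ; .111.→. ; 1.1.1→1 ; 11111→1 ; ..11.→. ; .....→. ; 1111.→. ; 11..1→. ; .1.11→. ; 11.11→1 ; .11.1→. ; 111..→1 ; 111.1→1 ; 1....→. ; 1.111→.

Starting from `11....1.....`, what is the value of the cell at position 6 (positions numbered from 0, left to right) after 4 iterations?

.

iteration 1: .1..11....11
iteration 2: 111.....11.1
iteration 3: 1.1...11..1.
iteration 4: 111..1....1.
position 6 holds .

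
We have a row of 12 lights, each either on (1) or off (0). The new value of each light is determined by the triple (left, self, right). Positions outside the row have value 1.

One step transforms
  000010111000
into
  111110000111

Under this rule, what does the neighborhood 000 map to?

1

At position 1 the neighborhood is 000; the next row has 1 there.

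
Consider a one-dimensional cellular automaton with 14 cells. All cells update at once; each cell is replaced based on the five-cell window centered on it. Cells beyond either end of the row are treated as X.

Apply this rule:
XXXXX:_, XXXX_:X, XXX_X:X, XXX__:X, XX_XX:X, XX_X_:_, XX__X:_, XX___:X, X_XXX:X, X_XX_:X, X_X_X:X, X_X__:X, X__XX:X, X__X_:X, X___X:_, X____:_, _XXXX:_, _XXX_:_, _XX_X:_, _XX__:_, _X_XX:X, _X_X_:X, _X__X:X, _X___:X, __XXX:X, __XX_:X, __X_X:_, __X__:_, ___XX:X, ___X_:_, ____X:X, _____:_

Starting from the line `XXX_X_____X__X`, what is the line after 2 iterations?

_XX_XX__X__XXX
XX_XX__X_XXX__

XX_XX__X_XXX__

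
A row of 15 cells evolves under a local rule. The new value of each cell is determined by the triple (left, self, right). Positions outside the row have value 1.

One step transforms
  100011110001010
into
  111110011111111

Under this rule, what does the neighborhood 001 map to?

1

At position 3 the neighborhood is 001; the next row has 1 there.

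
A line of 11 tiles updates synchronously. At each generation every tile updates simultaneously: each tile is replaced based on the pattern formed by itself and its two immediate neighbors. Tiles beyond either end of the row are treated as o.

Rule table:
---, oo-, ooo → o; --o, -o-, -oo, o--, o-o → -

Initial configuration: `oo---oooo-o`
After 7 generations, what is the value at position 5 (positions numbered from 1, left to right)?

-

oo-o--ooo--
oo-----oo--
oo-ooo--o--
oo--oo-----
oo---o-ooo-
oo-o----oo-
oo---oo--o-
position 5 holds -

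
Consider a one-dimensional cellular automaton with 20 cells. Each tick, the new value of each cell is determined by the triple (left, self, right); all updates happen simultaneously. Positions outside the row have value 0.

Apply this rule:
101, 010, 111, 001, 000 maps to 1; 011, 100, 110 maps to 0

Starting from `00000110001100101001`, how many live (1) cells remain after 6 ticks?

11111000110001111011
01110011000110110100
10100100011001001101
11101101100011010011
01010010001100110100
11110110110001001101
count of 1: 12

12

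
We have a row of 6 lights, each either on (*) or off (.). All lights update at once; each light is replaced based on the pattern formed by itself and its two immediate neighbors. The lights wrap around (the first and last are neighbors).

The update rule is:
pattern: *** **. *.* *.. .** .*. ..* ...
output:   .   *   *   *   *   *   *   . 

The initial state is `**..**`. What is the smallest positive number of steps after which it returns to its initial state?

2

.****.
**..**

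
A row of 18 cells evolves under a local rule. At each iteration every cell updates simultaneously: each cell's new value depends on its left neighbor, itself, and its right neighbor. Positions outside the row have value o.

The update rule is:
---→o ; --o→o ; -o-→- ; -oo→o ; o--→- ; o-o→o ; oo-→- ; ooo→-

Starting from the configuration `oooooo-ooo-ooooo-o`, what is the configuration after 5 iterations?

------oo--oo----oo
-oooooo--oo--oooo-
oo------oo--oo---o
---oooooo--oo--ooo
-ooo------oo--oo--

-ooo------oo--oo--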